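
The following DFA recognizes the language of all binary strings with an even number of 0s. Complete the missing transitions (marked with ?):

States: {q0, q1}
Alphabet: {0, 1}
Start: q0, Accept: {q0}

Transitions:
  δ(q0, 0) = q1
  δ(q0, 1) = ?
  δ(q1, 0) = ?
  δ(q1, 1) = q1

What each state remembers (consistent with the given transitions and accept states):
  q0: an even number of 0s has been read so far
  q1: an odd number of 0s has been read so far
Filling in the missing entries:
  δ(q0, 1): in q0 (an even number of 0s has been read so far), after reading 1 we have: an even number of 0s has been read so far → q0
  δ(q1, 0): in q1 (an odd number of 0s has been read so far), after reading 0 we have: an even number of 0s has been read so far → q0

Final answer: δ(q0, 1) = q0; δ(q1, 0) = q0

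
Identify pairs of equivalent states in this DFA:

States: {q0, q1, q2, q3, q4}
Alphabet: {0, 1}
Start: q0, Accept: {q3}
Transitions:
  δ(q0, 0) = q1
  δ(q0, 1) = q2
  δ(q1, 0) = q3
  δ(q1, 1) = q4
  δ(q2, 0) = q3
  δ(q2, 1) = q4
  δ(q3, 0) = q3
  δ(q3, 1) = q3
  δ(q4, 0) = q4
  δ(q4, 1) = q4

Using the table-filling algorithm:
Round 0 – mark pairs where exactly one state is accepting: (q0,q3), (q1,q3), (q2,q3), (q3,q4)
Round 1 – newly marked: (q0,q1) [on 0: q1 vs q3, already marked]; (q0,q2) [on 0: q1 vs q3, already marked]; (q1,q4) [on 0: q3 vs q4, already marked]; (q2,q4) [on 0: q3 vs q4, already marked]
Round 2 – newly marked: (q0,q4) [on 0: q1 vs q4, already marked]
No further pairs can be marked.
(q1, q2) unmarked: δ(q1,0)=q3, δ(q2,0)=q3; δ(q1,1)=q4, δ(q2,1)=q4 → equivalent
Equivalent pairs: (q1, q2)

Final answer: Equivalent pairs: (q1, q2)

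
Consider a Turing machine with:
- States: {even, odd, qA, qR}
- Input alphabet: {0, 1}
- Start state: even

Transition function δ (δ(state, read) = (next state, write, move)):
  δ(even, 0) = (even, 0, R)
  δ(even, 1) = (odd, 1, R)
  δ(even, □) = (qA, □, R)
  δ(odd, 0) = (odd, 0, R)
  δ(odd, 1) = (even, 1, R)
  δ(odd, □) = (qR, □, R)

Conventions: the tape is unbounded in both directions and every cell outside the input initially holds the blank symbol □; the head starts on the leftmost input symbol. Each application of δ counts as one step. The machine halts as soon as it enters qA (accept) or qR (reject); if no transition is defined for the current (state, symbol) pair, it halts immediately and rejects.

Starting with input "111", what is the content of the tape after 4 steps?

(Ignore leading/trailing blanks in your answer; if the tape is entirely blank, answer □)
Step 0: [even]111 (head at position 0)
Step 1: δ(even, 1) = (odd, 1, R)  ⊢  1[odd]11 (head at position 1)
Step 2: δ(odd, 1) = (even, 1, R)  ⊢  11[even]1 (head at position 2)
Step 3: δ(even, 1) = (odd, 1, R)  ⊢  111[odd]□ (head at position 3)
Step 4: δ(odd, □) = (qR, □, R)  ⊢  111□[qR]□ (head at position 4)
Tape after 4 steps (ignoring surrounding blanks): 111

Final answer: Tape: 111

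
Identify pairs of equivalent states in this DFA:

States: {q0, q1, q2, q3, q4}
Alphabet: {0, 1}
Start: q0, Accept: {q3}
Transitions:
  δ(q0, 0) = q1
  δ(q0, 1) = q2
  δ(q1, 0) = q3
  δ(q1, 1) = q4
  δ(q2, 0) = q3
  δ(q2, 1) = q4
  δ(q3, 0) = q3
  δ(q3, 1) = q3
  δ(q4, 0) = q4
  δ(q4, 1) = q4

Using the table-filling algorithm:
Round 0 – mark pairs where exactly one state is accepting: (q0,q3), (q1,q3), (q2,q3), (q3,q4)
Round 1 – newly marked: (q0,q1) [on 0: q1 vs q3, already marked]; (q0,q2) [on 0: q1 vs q3, already marked]; (q1,q4) [on 0: q3 vs q4, already marked]; (q2,q4) [on 0: q3 vs q4, already marked]
Round 2 – newly marked: (q0,q4) [on 0: q1 vs q4, already marked]
No further pairs can be marked.
(q1, q2) unmarked: δ(q1,0)=q3, δ(q2,0)=q3; δ(q1,1)=q4, δ(q2,1)=q4 → equivalent
Equivalent pairs: (q1, q2)

Final answer: Equivalent pairs: (q1, q2)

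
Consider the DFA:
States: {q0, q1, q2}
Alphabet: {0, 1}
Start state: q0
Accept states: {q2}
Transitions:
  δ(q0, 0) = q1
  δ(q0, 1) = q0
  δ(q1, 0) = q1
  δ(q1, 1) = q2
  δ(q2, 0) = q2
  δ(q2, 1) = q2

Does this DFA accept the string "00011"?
Processing string "00011":
  q0 --0--> q1
  q1 --0--> q1
  q1 --0--> q1
  q1 --1--> q2
  q2 --1--> q2
Final state: q2
Accept states: {q2}
q2 is an accept state, so the string is accepted.

Final answer: Yes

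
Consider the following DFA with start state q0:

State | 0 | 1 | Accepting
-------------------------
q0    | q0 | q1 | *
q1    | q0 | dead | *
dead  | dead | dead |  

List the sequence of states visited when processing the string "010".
q0 → q0 → q1 → q0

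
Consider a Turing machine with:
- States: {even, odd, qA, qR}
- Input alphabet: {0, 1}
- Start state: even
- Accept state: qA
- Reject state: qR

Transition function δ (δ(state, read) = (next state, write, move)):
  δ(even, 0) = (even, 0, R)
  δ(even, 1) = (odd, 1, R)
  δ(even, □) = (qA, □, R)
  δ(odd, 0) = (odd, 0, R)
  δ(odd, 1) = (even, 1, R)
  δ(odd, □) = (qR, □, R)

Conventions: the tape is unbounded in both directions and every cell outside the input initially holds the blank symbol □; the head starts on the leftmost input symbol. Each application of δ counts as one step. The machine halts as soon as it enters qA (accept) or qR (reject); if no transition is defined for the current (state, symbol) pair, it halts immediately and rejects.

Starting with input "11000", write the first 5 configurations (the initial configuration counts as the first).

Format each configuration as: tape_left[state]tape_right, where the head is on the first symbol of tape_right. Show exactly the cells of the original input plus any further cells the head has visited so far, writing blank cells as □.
Step 0: [even]11000 (head at position 0)
Step 1: δ(even, 1) = (odd, 1, R)  ⊢  1[odd]1000 (head at position 1)
Step 2: δ(odd, 1) = (even, 1, R)  ⊢  11[even]000 (head at position 2)
Step 3: δ(even, 0) = (even, 0, R)  ⊢  110[even]00 (head at position 3)
Step 4: δ(even, 0) = (even, 0, R)  ⊢  1100[even]0 (head at position 4)

Final answer: [even]11000 ⊢ 1[odd]1000 ⊢ 11[even]000 ⊢ 110[even]00 ⊢ 1100[even]0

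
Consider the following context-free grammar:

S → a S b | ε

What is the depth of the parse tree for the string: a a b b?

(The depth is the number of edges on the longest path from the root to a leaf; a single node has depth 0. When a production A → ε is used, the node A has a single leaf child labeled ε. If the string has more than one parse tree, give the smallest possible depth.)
The only parse tree applies S → a S b 2 times (once per matching a…b pair) and then S → ε.
The S nodes sit at depths 0, 1, …, 2; the innermost S (depth 2) has the single child ε at depth 3.
The terminal leaves a, b are at depths 1..2, so the longest root-to-leaf path is S → S → … → S → ε with 3 edges.
Depth = 3.

Final answer: 3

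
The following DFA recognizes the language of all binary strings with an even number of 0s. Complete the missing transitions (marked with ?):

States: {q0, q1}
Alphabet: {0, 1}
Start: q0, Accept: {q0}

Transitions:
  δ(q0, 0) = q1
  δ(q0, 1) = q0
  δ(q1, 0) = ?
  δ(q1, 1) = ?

What each state remembers (consistent with the given transitions and accept states):
  q0: an even number of 0s has been read so far
  q1: an odd number of 0s has been read so far
Filling in the missing entries:
  δ(q1, 0): in q1 (an odd number of 0s has been read so far), after reading 0 we have: an even number of 0s has been read so far → q0
  δ(q1, 1): in q1 (an odd number of 0s has been read so far), after reading 1 we have: an odd number of 0s has been read so far → q1

Final answer: δ(q1, 0) = q0; δ(q1, 1) = q1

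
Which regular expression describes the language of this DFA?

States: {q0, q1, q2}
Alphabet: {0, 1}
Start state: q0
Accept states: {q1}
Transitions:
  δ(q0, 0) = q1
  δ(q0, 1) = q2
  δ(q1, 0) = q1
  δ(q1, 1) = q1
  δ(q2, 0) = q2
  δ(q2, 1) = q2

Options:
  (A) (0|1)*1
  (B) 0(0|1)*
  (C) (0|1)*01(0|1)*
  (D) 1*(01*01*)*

Testing sample strings against the DFA:
  '0011' -> accepted
  '1110' -> rejected
  '0001' -> accepted
  '11010' -> rejected
Checking each option for a counterexample:
  (A) (0|1)*1: '0' is accepted by the DFA but does not match the regex → eliminated
  (B) 0(0|1)*: agrees with the DFA on all strings of length ≤ 4
  (C) (0|1)*01(0|1)*: '0' is accepted by the DFA but does not match the regex → eliminated
  (D) 1*(01*01*)*: ε is rejected by the DFA but matches the regex → eliminated
Only (B) 0(0|1)* is consistent with the DFA.

Final answer: (B) 0(0|1)*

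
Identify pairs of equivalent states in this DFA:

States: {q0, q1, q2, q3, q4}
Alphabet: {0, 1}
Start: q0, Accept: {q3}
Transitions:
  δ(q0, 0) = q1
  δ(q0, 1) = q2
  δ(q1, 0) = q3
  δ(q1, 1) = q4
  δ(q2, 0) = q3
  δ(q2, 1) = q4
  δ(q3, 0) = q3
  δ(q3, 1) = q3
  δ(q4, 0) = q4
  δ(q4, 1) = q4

Using the table-filling algorithm:
Round 0 – mark pairs where exactly one state is accepting: (q0,q3), (q1,q3), (q2,q3), (q3,q4)
Round 1 – newly marked: (q0,q1) [on 0: q1 vs q3, already marked]; (q0,q2) [on 0: q1 vs q3, already marked]; (q1,q4) [on 0: q3 vs q4, already marked]; (q2,q4) [on 0: q3 vs q4, already marked]
Round 2 – newly marked: (q0,q4) [on 0: q1 vs q4, already marked]
No further pairs can be marked.
(q1, q2) unmarked: δ(q1,0)=q3, δ(q2,0)=q3; δ(q1,1)=q4, δ(q2,1)=q4 → equivalent
Equivalent pairs: (q1, q2)

Final answer: Equivalent pairs: (q1, q2)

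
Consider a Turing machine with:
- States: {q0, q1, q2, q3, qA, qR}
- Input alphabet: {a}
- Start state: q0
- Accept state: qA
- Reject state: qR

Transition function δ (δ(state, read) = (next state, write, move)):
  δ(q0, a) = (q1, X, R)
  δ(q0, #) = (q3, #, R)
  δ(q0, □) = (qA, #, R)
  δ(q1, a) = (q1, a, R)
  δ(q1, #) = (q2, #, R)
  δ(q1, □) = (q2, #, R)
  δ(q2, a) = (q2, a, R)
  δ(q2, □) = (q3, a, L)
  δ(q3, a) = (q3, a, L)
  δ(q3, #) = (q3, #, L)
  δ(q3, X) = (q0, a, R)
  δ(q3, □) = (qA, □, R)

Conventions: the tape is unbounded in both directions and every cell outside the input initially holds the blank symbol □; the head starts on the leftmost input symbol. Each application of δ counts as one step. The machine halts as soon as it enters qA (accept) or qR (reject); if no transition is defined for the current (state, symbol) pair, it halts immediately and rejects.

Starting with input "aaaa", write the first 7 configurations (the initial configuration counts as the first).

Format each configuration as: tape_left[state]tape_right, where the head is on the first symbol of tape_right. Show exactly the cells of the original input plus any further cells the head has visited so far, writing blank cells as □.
Step 0: [q0]aaaa (head at position 0)
Step 1: δ(q0, a) = (q1, X, R)  ⊢  X[q1]aaa (head at position 1)
Step 2: δ(q1, a) = (q1, a, R)  ⊢  Xa[q1]aa (head at position 2)
Step 3: δ(q1, a) = (q1, a, R)  ⊢  Xaa[q1]a (head at position 3)
Step 4: δ(q1, a) = (q1, a, R)  ⊢  Xaaa[q1]□ (head at position 4)
Step 5: δ(q1, □) = (q2, #, R)  ⊢  Xaaa#[q2]□ (head at position 5)
Step 6: δ(q2, □) = (q3, a, L)  ⊢  Xaaa[q3]#a (head at position 4)

Final answer: [q0]aaaa ⊢ X[q1]aaa ⊢ Xa[q1]aa ⊢ Xaa[q1]a ⊢ Xaaa[q1]□ ⊢ Xaaa#[q2]□ ⊢ Xaaa[q3]#a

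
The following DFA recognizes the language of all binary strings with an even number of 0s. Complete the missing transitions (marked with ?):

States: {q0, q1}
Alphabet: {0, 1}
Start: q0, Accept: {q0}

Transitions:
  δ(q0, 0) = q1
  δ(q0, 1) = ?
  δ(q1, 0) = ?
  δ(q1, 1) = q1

What each state remembers (consistent with the given transitions and accept states):
  q0: an even number of 0s has been read so far
  q1: an odd number of 0s has been read so far
Filling in the missing entries:
  δ(q0, 1): in q0 (an even number of 0s has been read so far), after reading 1 we have: an even number of 0s has been read so far → q0
  δ(q1, 0): in q1 (an odd number of 0s has been read so far), after reading 0 we have: an even number of 0s has been read so far → q0

Final answer: δ(q0, 1) = q0; δ(q1, 0) = q0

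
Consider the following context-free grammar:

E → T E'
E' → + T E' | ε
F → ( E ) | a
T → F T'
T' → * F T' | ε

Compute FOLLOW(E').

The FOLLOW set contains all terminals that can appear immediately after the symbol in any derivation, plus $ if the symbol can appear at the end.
Useful FIRST sets: FIRST(E') = {+, ε}, FIRST(T') = {*, ε} (both E' and T' are nullable).
FOLLOW(E): E is the start symbol → $; E appears in F → ( E ) followed by ')' → FOLLOW(E) = {), $}.
FOLLOW(E'): E' appears at the right end of E → T E' and of E' → + T E', so FOLLOW(E') ⊇ FOLLOW(E) (the second occurrence adds nothing new). FOLLOW(E') = {), $}.

Final answer: {$, )}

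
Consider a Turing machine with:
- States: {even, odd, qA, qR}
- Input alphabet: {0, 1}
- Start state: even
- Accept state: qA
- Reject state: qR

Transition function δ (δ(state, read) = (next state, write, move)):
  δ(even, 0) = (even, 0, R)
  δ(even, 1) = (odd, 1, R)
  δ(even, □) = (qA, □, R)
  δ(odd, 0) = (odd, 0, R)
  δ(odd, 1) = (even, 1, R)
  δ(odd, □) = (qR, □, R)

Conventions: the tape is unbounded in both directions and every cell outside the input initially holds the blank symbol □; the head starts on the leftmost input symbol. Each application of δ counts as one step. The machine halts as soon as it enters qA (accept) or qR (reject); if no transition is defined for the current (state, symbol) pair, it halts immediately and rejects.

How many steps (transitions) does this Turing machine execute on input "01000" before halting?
Step 0: [even]01000 (head at position 0)
Step 1: δ(even, 0) = (even, 0, R)  ⊢  0[even]1000 (head at position 1)
Step 2: δ(even, 1) = (odd, 1, R)  ⊢  01[odd]000 (head at position 2)
Step 3: δ(odd, 0) = (odd, 0, R)  ⊢  010[odd]00 (head at position 3)
Step 4: δ(odd, 0) = (odd, 0, R)  ⊢  0100[odd]0 (head at position 4)
Step 5: δ(odd, 0) = (odd, 0, R)  ⊢  01000[odd]□ (head at position 5)
Step 6: δ(odd, □) = (qR, □, R)  ⊢  01000□[qR]□ (head at position 6)
The machine is in qR, so it halts and rejects.
Number of transitions executed: 6.

Final answer: 6 steps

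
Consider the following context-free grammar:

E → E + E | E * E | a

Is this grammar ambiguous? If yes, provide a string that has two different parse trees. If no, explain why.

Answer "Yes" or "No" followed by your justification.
Two different leftmost derivations of a + a * a:
  (1) E ⇒ E + E ⇒ a + E ⇒ a + E * E ⇒ a + a * E ⇒ a + a * a   (tree groups a + (a * a))
  (2) E ⇒ E * E ⇒ E + E * E ⇒ a + E * E ⇒ a + a * E ⇒ a + a * a   (tree groups (a + a) * a)
Two distinct leftmost derivations = two distinct parse trees, so the grammar is ambiguous.

Final answer: Yes - the string 'a + a * a' has two distinct leftmost derivations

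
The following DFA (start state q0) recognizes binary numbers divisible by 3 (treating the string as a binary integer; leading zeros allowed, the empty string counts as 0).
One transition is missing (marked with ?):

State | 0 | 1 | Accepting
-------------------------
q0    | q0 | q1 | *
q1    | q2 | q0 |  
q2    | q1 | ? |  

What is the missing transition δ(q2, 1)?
q2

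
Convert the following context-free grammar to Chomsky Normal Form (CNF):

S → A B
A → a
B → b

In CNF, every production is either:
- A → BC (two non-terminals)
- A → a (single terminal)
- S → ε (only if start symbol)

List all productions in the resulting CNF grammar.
The grammar has no ε-productions or unit productions to eliminate.
S → A B is already in CNF (two non-terminals) – keep it.
A → a is already in CNF (single terminal) – keep it.
B → b is already in CNF (single terminal) – keep it.
Resulting CNF grammar (3 productions): A → a; B → b; S → A B

Final answer: A → a; B → b; S → A B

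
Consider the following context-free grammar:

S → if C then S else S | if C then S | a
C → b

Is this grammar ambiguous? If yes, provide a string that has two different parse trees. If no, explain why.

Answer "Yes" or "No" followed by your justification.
The 'dangling else' can attach to either if. Two leftmost derivations of  if b then if b then a else a:
  (1) S ⇒ if C then S else S ⇒ if b then S else S ⇒ if b then if C then S else S ⇒ if b then if b then S else S ⇒ if b then if b then a else S ⇒ if b then if b then a else a   (else belongs to the outer if)
  (2) S ⇒ if C then S ⇒ if b then S ⇒ if b then if C then S else S ⇒ if b then if b then S else S ⇒ if b then if b then a else S ⇒ if b then if b then a else a   (else belongs to the inner if)
Two distinct parse trees for the same string, so the grammar is ambiguous.

Final answer: Yes - the string 'if b then if b then a else a' has two distinct leftmost derivations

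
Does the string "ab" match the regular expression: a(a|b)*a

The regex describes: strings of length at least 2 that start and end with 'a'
No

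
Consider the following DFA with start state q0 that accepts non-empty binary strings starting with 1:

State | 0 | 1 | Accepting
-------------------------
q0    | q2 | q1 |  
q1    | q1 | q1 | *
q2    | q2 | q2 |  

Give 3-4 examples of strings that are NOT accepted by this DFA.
Any strings that end in a non-accepting state work; for example:
ε: q0; q0 is not accepting → rejected
"01": q0 → q2 → q2; q2 is not accepting → rejected
"0001": q0 → q2 → q2 → q2 → q2; q2 is not accepting → rejected
"0111": q0 → q2 → q2 → q2 → q2; q2 is not accepting → rejected

Final answer: ε, "01", "0001", "0111"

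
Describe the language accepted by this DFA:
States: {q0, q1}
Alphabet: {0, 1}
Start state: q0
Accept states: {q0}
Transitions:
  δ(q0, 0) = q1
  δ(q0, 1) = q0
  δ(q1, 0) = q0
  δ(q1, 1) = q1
Analyzing the DFA structure:
Start state: q0
Accept states: {q0}
Interpreting what each state remembers (checking against the transitions):
  q0: an even number of 0s has been read so far
  q1: an odd number of 0s has been read so far
  δ(q0, 0): in q0 (an even number of 0s has been read so far), after reading 0 we have: an odd number of 0s has been read so far → q1
  δ(q0, 1): in q0 (an even number of 0s has been read so far), after reading 1 we have: an even number of 0s has been read so far → q0
  δ(q1, 0): in q1 (an odd number of 0s has been read so far), after reading 0 we have: an even number of 0s has been read so far → q0
  δ(q1, 1): in q1 (an odd number of 0s has been read so far), after reading 1 we have: an odd number of 0s has been read so far → q1
A string is accepted iff it ends in {q0}, i.e. an even number of 0s has been read so far.
Language: All binary strings with an even number of 0s

Final answer: All binary strings with an even number of 0s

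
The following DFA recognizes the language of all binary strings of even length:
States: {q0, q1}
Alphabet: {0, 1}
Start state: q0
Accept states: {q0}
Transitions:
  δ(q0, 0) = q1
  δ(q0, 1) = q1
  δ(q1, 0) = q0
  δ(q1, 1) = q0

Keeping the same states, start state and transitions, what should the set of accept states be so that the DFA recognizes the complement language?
The DFA is complete (every state has a transition on every symbol), so the complement
is recognized by the same DFA with accepting and non-accepting states swapped.
Original accept states: {q0}
Complement accept states = All states - Original accept states
= {q0, q1} - {q0}
= {q1}
Complement language: strings of ODD length

Final answer: {q1}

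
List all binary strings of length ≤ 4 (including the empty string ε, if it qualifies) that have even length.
Checking every binary string of length 0 to 4:
  Length 0: accepted: ε | rejected: (none)
  Length 1: accepted: (none) | rejected: 0, 1
  Length 2: accepted: 00, 01, 10, 11 | rejected: (none)
  Length 3: accepted: (none) | rejected: 000, 001, 010, 011, 100, 101, 110, 111
  Length 4: accepted: 0000, 0001, 0010, 0011, 0100, 0101, 0110, 0111, 1000, 1001, 1010, 1011, 1100, 1101, 1110, 1111 | rejected: (none)
Total: 21 string(s).

Final answer: ε, 00, 01, 10, 11, 0000, 0001, 0010, 0011, 0100, 0101, 0110, 0111, 1000, 1001, 1010, 1011, 1100, 1101, 1110, 1111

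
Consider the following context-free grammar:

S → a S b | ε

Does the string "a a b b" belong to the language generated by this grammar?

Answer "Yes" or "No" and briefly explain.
A derivation exists: S ⇒ a S b ⇒ a a S b b ⇒ a a b b (using S → a S b twice, then S → ε).

Final answer: Yes - a valid derivation exists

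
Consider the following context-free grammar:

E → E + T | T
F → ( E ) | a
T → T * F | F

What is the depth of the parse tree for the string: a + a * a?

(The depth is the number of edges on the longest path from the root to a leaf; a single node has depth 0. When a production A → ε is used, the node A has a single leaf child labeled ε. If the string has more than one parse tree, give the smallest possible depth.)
The grammar is unambiguous; the parse tree of a + a * a is:
E → E + T at the root (depth 0).
  Left E (depth 1) → T (2) → F (3) → a (4).
  Right T (depth 1) → T * F; that T (2) → F (3) → a (4); F (2) → a (3).
The longest root-to-leaf paths have 4 edges.
Depth = 4.

Final answer: 4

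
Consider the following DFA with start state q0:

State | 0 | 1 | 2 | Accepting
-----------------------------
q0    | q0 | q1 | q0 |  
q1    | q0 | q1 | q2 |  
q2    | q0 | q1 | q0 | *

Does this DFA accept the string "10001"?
Start in q0.
Read '1': q0 → q1
Read '0': q1 → q0
Read '0': q0 → q0
Read '0': q0 → q0
Read '1': q0 → q1
Final state q1 is not accepting, so the string is rejected.

Final answer: No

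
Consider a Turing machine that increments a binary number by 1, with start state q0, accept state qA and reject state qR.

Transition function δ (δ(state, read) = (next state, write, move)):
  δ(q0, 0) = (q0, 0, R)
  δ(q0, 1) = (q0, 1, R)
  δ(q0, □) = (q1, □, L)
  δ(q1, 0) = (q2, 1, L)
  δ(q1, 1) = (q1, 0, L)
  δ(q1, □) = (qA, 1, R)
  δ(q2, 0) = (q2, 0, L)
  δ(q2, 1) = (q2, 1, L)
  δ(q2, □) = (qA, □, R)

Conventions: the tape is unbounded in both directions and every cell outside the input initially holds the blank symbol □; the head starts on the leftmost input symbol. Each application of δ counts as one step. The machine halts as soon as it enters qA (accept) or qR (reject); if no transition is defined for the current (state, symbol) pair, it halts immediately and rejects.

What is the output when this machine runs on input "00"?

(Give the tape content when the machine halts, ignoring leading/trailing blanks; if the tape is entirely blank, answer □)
Step 0: [q0]00 (head at position 0)
Step 1: δ(q0, 0) = (q0, 0, R)  ⊢  0[q0]0 (head at position 1)
Step 2: δ(q0, 0) = (q0, 0, R)  ⊢  00[q0]□ (head at position 2)
Step 3: δ(q0, □) = (q1, □, L)  ⊢  0[q1]0□ (head at position 1)
Step 4: δ(q1, 0) = (q2, 1, L)  ⊢  [q2]01□ (head at position 0)
Step 5: δ(q2, 0) = (q2, 0, L)  ⊢  [q2]□01□ (head at position -1)
Step 6: δ(q2, □) = (qA, □, R)  ⊢  □[qA]01□ (head at position 0)
The machine is in qA, so it halts and accepts.
Tape content when halted (ignoring surrounding blanks): 01

Final answer: Output: 01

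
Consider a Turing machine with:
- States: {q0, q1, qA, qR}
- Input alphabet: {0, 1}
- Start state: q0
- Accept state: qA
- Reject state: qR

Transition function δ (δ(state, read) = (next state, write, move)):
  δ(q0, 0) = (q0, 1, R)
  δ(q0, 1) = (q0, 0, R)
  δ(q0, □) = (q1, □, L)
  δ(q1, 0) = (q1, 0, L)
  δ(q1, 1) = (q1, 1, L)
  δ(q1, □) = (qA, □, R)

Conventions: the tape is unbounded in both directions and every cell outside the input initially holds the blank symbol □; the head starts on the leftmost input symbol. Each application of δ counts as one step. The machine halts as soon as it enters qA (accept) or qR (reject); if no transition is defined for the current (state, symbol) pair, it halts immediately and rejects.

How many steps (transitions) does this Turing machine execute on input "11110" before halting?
Step 0: [q0]11110 (head at position 0)
Step 1: δ(q0, 1) = (q0, 0, R)  ⊢  0[q0]1110 (head at position 1)
Step 2: δ(q0, 1) = (q0, 0, R)  ⊢  00[q0]110 (head at position 2)
Step 3: δ(q0, 1) = (q0, 0, R)  ⊢  000[q0]10 (head at position 3)
Step 4: δ(q0, 1) = (q0, 0, R)  ⊢  0000[q0]0 (head at position 4)
Step 5: δ(q0, 0) = (q0, 1, R)  ⊢  00001[q0]□ (head at position 5)
Step 6: δ(q0, □) = (q1, □, L)  ⊢  0000[q1]1□ (head at position 4)
Step 7: δ(q1, 1) = (q1, 1, L)  ⊢  000[q1]01□ (head at position 3)
Step 8: δ(q1, 0) = (q1, 0, L)  ⊢  00[q1]001□ (head at position 2)
Step 9: δ(q1, 0) = (q1, 0, L)  ⊢  0[q1]0001□ (head at position 1)
Step 10: δ(q1, 0) = (q1, 0, L)  ⊢  [q1]00001□ (head at position 0)
Step 11: δ(q1, 0) = (q1, 0, L)  ⊢  [q1]□00001□ (head at position -1)
Step 12: δ(q1, □) = (qA, □, R)  ⊢  □[qA]00001□ (head at position 0)
The machine is in qA, so it halts and accepts.
Number of transitions executed: 12.

Final answer: 12 steps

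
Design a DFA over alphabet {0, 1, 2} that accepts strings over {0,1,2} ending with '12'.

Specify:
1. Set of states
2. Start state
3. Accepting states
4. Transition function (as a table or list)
One valid DFA (any DFA recognizing the same language is acceptable):
States: {q0, q1, q2}
Start: q0
Accepting: {q2}
Transitions (accepting states marked with *):
State | 0 | 1 | 2 | Accepting
-----------------------------
q0    | q0 | q1 | q0 |  
q1    | q0 | q1 | q2 |  
q2    | q0 | q1 | q0 | *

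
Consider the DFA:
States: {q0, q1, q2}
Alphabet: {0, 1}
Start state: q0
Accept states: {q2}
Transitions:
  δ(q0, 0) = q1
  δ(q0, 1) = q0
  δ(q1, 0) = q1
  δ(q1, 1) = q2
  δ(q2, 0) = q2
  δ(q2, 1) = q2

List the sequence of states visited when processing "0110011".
Starting at q0
Read '0': q0 -> q1
Read '1': q1 -> q2
Read '1': q2 -> q2
Read '0': q2 -> q2
Read '0': q2 -> q2
Read '1': q2 -> q2
Read '1': q2 -> q2

Final answer: q0 -> q1 -> q2 -> q2 -> q2 -> q2 -> q2 -> q2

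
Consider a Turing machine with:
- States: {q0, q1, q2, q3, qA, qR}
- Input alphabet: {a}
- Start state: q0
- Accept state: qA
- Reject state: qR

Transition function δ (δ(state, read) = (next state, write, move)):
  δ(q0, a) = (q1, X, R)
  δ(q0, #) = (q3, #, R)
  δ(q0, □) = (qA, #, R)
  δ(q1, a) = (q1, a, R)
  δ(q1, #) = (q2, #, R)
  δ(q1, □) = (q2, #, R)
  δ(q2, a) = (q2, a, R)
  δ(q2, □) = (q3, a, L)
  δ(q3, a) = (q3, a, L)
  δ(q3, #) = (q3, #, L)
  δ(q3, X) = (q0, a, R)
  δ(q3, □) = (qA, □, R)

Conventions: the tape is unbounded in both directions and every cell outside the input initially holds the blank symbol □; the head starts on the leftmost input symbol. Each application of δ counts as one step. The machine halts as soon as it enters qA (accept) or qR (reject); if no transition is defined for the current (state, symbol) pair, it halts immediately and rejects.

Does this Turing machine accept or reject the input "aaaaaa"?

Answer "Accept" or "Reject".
Trace (configuration after each step, as tape_left[state]tape_right with head position):
Step 0: [q0]aaaaaa (head at position 0)
Step 1: X[q1]aaaaa (head 1)
Step 2: Xa[q1]aaaa (head 2)
Step 3: Xaa[q1]aaa (head 3)
Step 4: Xaaa[q1]aa (head 4)
Step 5: Xaaaa[q1]a (head 5)
Step 6: Xaaaaa[q1]□ (head 6)
Step 7: Xaaaaa#[q2]□ (head 7)
Step 8: Xaaaaa[q3]#a (head 6)
Step 9: Xaaaa[q3]a#a (head 5)
Step 10: Xaaa[q3]aa#a (head 4)
Step 11: Xaa[q3]aaa#a (head 3)
Step 12: Xa[q3]aaaa#a (head 2)
Step 13: X[q3]aaaaa#a (head 1)
Step 14: [q3]Xaaaaa#a (head 0)
Step 15: a[q0]aaaaa#a (head 1)
Step 16: aX[q1]aaaa#a (head 2)
Step 17: aXa[q1]aaa#a (head 3)
Step 18: aXaa[q1]aa#a (head 4)
Step 19: aXaaa[q1]a#a (head 5)
Step 20: aXaaaa[q1]#a (head 6)
Step 21: aXaaaa#[q2]a (head 7)
Step 22: aXaaaa#a[q2]□ (head 8)
Step 23: aXaaaa#[q3]aa (head 7)
Step 24: aXaaaa[q3]#aa (head 6)
Step 25: aXaaa[q3]a#aa (head 5)
Step 26: aXaa[q3]aa#aa (head 4)
Step 27: aXa[q3]aaa#aa (head 3)
Step 28: aX[q3]aaaa#aa (head 2)
Step 29: a[q3]Xaaaa#aa (head 1)
Step 30: aa[q0]aaaa#aa (head 2)
Step 31: aaX[q1]aaa#aa (head 3)
Step 32: aaXa[q1]aa#aa (head 4)
Step 33: aaXaa[q1]a#aa (head 5)
Step 34: aaXaaa[q1]#aa (head 6)
Step 35: aaXaaa#[q2]aa (head 7)
Step 36: aaXaaa#a[q2]a (head 8)
Step 37: aaXaaa#aa[q2]□ (head 9)
Step 38: aaXaaa#a[q3]aa (head 8)
Step 39: aaXaaa#[q3]aaa (head 7)
Step 40: aaXaaa[q3]#aaa (head 6)
Step 41: aaXaa[q3]a#aaa (head 5)
Step 42: aaXa[q3]aa#aaa (head 4)
Step 43: aaX[q3]aaa#aaa (head 3)
Step 44: aa[q3]Xaaa#aaa (head 2)
Step 45: aaa[q0]aaa#aaa (head 3)
Step 46: aaaX[q1]aa#aaa (head 4)
Step 47: aaaXa[q1]a#aaa (head 5)
Step 48: aaaXaa[q1]#aaa (head 6)
Step 49: aaaXaa#[q2]aaa (head 7)
Step 50: aaaXaa#a[q2]aa (head 8)
Step 51: aaaXaa#aa[q2]a (head 9)
Step 52: aaaXaa#aaa[q2]□ (head 10)
Step 53: aaaXaa#aa[q3]aa (head 9)
Step 54: aaaXaa#a[q3]aaa (head 8)
Step 55: aaaXaa#[q3]aaaa (head 7)
Step 56: aaaXaa[q3]#aaaa (head 6)
Step 57: aaaXa[q3]a#aaaa (head 5)
Step 58: aaaX[q3]aa#aaaa (head 4)
Step 59: aaa[q3]Xaa#aaaa (head 3)
Step 60: aaaa[q0]aa#aaaa (head 4)
Step 61: aaaaX[q1]a#aaaa (head 5)
Step 62: aaaaXa[q1]#aaaa (head 6)
Step 63: aaaaXa#[q2]aaaa (head 7)
Step 64: aaaaXa#a[q2]aaa (head 8)
Step 65: aaaaXa#aa[q2]aa (head 9)
Step 66: aaaaXa#aaa[q2]a (head 10)
Step 67: aaaaXa#aaaa[q2]□ (head 11)
Step 68: aaaaXa#aaa[q3]aa (head 10)
Step 69: aaaaXa#aa[q3]aaa (head 9)
Step 70: aaaaXa#a[q3]aaaa (head 8)
Step 71: aaaaXa#[q3]aaaaa (head 7)
Step 72: aaaaXa[q3]#aaaaa (head 6)
Step 73: aaaaX[q3]a#aaaaa (head 5)
Step 74: aaaa[q3]Xa#aaaaa (head 4)
Step 75: aaaaa[q0]a#aaaaa (head 5)
Step 76: aaaaaX[q1]#aaaaa (head 6)
Step 77: aaaaaX#[q2]aaaaa (head 7)
Step 78: aaaaaX#a[q2]aaaa (head 8)
Step 79: aaaaaX#aa[q2]aaa (head 9)
Step 80: aaaaaX#aaa[q2]aa (head 10)
Step 81: aaaaaX#aaaa[q2]a (head 11)
Step 82: aaaaaX#aaaaa[q2]□ (head 12)
Step 83: aaaaaX#aaaa[q3]aa (head 11)
Step 84: aaaaaX#aaa[q3]aaa (head 10)
Step 85: aaaaaX#aa[q3]aaaa (head 9)
Step 86: aaaaaX#a[q3]aaaaa (head 8)
Step 87: aaaaaX#[q3]aaaaaa (head 7)
Step 88: aaaaaX[q3]#aaaaaa (head 6)
Step 89: aaaaa[q3]X#aaaaaa (head 5)
Step 90: aaaaaa[q0]#aaaaaa (head 6)
Step 91: aaaaaa#[q3]aaaaaa (head 7)
Step 92: aaaaaa[q3]#aaaaaa (head 6)
Step 93: aaaaa[q3]a#aaaaaa (head 5)
Step 94: aaaa[q3]aa#aaaaaa (head 4)
Step 95: aaa[q3]aaa#aaaaaa (head 3)
Step 96: aa[q3]aaaa#aaaaaa (head 2)
Step 97: a[q3]aaaaa#aaaaaa (head 1)
Step 98: [q3]aaaaaa#aaaaaa (head 0)
Step 99: [q3]□aaaaaa#aaaaaa (head -1)
Step 100: □[qA]aaaaaa#aaaaaa (head 0)
The machine is in qA, so it halts and accepts.

Final answer: Accept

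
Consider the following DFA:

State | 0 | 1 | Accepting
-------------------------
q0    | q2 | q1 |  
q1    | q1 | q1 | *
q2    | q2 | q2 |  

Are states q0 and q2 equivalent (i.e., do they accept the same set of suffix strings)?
Try the suffix "1".
From q0: q0 → q1 — accepting.
From q2: q2 → q2 — not accepting.
The two states disagree on this suffix, so they are not equivalent.

Final answer: No. Distinguishing string: "1" - accepted from q0 but not from q2.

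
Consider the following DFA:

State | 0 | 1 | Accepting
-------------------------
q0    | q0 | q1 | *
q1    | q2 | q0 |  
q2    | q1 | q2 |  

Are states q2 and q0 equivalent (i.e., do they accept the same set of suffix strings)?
Try the suffix ε (the empty string).
From q2: q2 — not accepting.
From q0: q0 — accepting.
The two states disagree on this suffix, so they are not equivalent.

Final answer: No. Distinguishing string: ε (the empty string) - accepted from q0 but not from q2.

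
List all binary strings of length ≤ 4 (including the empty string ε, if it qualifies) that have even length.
Checking every binary string of length 0 to 4:
  Length 0: accepted: ε | rejected: (none)
  Length 1: accepted: (none) | rejected: 0, 1
  Length 2: accepted: 00, 01, 10, 11 | rejected: (none)
  Length 3: accepted: (none) | rejected: 000, 001, 010, 011, 100, 101, 110, 111
  Length 4: accepted: 0000, 0001, 0010, 0011, 0100, 0101, 0110, 0111, 1000, 1001, 1010, 1011, 1100, 1101, 1110, 1111 | rejected: (none)
Total: 21 string(s).

Final answer: ε, 00, 01, 10, 11, 0000, 0001, 0010, 0011, 0100, 0101, 0110, 0111, 1000, 1001, 1010, 1011, 1100, 1101, 1110, 1111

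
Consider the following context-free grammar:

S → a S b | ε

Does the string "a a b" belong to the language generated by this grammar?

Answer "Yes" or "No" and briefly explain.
Every derivation applies S → a S b some number n of times and then S → ε, producing a^n b^n with equally many a's and b's. The string a a b has two a's but only one b, so it cannot be derived.

Final answer: No - no valid derivation exists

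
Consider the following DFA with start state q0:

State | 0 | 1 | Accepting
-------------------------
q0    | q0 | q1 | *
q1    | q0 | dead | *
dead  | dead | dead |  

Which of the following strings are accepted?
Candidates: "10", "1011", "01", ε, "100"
"10": q0 → q1 → q0; q0 is accepting → accepted
"1011": q0 → q1 → q0 → q1 → dead; dead is not accepting → rejected
"01": q0 → q0 → q1; q1 is accepting → accepted
ε: q0; q0 is accepting → accepted
"100": q0 → q1 → q0 → q0; q0 is accepting → accepted

Final answer: "10", "01", ε, "100"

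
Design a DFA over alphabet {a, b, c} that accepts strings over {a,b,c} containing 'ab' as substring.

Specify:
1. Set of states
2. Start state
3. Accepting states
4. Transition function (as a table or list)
One valid DFA (any DFA recognizing the same language is acceptable):
States: {q0, q1, q2}
Start: q0
Accepting: {q2}
Transitions (accepting states marked with *):
State | a | b | c | Accepting
-----------------------------
q0    | q1 | q0 | q0 |  
q1    | q1 | q2 | q0 |  
q2    | q2 | q2 | q2 | *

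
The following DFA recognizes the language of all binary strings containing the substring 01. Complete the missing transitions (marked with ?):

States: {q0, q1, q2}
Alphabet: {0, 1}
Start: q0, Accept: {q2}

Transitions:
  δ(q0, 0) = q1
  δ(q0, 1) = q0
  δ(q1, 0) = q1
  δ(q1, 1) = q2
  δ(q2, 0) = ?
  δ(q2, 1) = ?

What each state remembers (consistent with the given transitions and accept states):
  q0: 01 not seen yet and the last symbol was not 0
  q1: 01 not seen yet and the last symbol was 0
  q2: the substring 01 has already been seen
Filling in the missing entries:
  δ(q2, 0): in q2 (the substring 01 has already been seen), after reading 0 we have: the substring 01 has already been seen → q2
  δ(q2, 1): in q2 (the substring 01 has already been seen), after reading 1 we have: the substring 01 has already been seen → q2

Final answer: δ(q2, 0) = q2; δ(q2, 1) = q2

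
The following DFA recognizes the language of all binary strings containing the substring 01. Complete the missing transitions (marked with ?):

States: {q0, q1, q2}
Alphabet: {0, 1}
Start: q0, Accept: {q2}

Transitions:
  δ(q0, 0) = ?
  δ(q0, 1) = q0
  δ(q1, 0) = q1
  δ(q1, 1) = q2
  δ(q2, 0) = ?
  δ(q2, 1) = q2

What each state remembers (consistent with the given transitions and accept states):
  q0: 01 not seen yet and the last symbol was not 0
  q1: 01 not seen yet and the last symbol was 0
  q2: the substring 01 has already been seen
Filling in the missing entries:
  δ(q0, 0): in q0 (01 not seen yet and the last symbol was not 0), after reading 0 we have: 01 not seen yet and the last symbol was 0 → q1
  δ(q2, 0): in q2 (the substring 01 has already been seen), after reading 0 we have: the substring 01 has already been seen → q2

Final answer: δ(q0, 0) = q1; δ(q2, 0) = q2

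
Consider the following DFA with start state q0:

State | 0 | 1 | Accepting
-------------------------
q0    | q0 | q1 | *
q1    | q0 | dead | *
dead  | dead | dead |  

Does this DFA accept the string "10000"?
Start in q0.
Read '1': q0 → q1
Read '0': q1 → q0
Read '0': q0 → q0
Read '0': q0 → q0
Read '0': q0 → q0
Final state q0 is accepting, so the string is accepted.

Final answer: Yes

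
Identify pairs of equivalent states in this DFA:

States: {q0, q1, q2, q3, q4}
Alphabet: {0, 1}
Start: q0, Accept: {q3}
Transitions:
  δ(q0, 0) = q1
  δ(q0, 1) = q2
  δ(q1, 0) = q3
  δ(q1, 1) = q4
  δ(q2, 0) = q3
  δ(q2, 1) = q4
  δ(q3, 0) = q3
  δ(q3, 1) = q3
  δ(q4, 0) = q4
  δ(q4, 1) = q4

Using the table-filling algorithm:
Round 0 – mark pairs where exactly one state is accepting: (q0,q3), (q1,q3), (q2,q3), (q3,q4)
Round 1 – newly marked: (q0,q1) [on 0: q1 vs q3, already marked]; (q0,q2) [on 0: q1 vs q3, already marked]; (q1,q4) [on 0: q3 vs q4, already marked]; (q2,q4) [on 0: q3 vs q4, already marked]
Round 2 – newly marked: (q0,q4) [on 0: q1 vs q4, already marked]
No further pairs can be marked.
(q1, q2) unmarked: δ(q1,0)=q3, δ(q2,0)=q3; δ(q1,1)=q4, δ(q2,1)=q4 → equivalent
Equivalent pairs: (q1, q2)

Final answer: Equivalent pairs: (q1, q2)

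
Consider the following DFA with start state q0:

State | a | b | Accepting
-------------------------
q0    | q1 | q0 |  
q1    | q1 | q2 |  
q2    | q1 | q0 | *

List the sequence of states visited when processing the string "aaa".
q0 → q1 → q1 → q1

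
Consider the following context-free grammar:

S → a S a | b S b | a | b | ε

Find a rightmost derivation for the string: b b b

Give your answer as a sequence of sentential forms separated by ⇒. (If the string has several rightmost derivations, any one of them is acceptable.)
Start with S.
Step 1: the rightmost non-terminal is S; apply S → b S b:  b S b
Step 2: the rightmost non-terminal is S; apply S → b:  b b b

Final answer: S ⇒ b S b ⇒ b b b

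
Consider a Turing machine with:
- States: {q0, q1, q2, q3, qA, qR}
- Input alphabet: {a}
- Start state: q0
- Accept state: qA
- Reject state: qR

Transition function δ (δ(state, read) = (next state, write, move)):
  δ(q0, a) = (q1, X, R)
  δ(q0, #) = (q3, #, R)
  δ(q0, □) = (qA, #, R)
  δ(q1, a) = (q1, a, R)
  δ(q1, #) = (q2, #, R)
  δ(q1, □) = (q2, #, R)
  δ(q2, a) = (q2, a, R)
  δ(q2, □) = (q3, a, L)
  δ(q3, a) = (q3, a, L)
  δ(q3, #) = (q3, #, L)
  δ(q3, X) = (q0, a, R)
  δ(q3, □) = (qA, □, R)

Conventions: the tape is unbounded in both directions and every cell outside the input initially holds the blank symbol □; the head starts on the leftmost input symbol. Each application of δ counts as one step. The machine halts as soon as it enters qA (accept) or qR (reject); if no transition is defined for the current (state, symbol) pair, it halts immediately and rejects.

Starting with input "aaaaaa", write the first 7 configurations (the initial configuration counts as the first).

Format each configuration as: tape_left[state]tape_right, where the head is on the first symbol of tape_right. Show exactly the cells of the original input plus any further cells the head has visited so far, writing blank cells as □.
Step 0: [q0]aaaaaa (head at position 0)
Step 1: δ(q0, a) = (q1, X, R)  ⊢  X[q1]aaaaa (head at position 1)
Step 2: δ(q1, a) = (q1, a, R)  ⊢  Xa[q1]aaaa (head at position 2)
Step 3: δ(q1, a) = (q1, a, R)  ⊢  Xaa[q1]aaa (head at position 3)
Step 4: δ(q1, a) = (q1, a, R)  ⊢  Xaaa[q1]aa (head at position 4)
Step 5: δ(q1, a) = (q1, a, R)  ⊢  Xaaaa[q1]a (head at position 5)
Step 6: δ(q1, a) = (q1, a, R)  ⊢  Xaaaaa[q1]□ (head at position 6)

Final answer: [q0]aaaaaa ⊢ X[q1]aaaaa ⊢ Xa[q1]aaaa ⊢ Xaa[q1]aaa ⊢ Xaaa[q1]aa ⊢ Xaaaa[q1]a ⊢ Xaaaaa[q1]□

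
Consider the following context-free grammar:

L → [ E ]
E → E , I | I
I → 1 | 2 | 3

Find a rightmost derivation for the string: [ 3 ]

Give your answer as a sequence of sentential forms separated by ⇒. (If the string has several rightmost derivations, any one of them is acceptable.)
Start with L.
Step 1: the rightmost non-terminal is L; apply L → [ E ]:  [ E ]
Step 2: the rightmost non-terminal is E; apply E → I:  [ I ]
Step 3: the rightmost non-terminal is I; apply I → 3:  [ 3 ]

Final answer: L ⇒ [ E ] ⇒ [ I ] ⇒ [ 3 ]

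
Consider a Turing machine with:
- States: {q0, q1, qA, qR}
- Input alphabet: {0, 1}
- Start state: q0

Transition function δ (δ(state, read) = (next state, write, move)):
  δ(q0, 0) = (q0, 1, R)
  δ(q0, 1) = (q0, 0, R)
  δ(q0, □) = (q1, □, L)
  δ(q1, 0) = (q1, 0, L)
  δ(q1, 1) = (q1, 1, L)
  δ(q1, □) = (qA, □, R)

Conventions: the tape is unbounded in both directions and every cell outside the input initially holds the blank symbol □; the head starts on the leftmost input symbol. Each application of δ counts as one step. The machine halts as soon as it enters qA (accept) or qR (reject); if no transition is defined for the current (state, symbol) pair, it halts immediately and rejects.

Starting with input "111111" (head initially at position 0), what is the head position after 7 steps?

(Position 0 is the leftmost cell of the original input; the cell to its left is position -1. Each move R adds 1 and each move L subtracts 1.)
Step 0: [q0]111111 (head at position 0)
Step 1: δ(q0, 1) = (q0, 0, R)  ⊢  0[q0]11111 (head at position 1)
Step 2: δ(q0, 1) = (q0, 0, R)  ⊢  00[q0]1111 (head at position 2)
Step 3: δ(q0, 1) = (q0, 0, R)  ⊢  000[q0]111 (head at position 3)
Step 4: δ(q0, 1) = (q0, 0, R)  ⊢  0000[q0]11 (head at position 4)
Step 5: δ(q0, 1) = (q0, 0, R)  ⊢  00000[q0]1 (head at position 5)
Step 6: δ(q0, 1) = (q0, 0, R)  ⊢  000000[q0]□ (head at position 6)
Step 7: δ(q0, □) = (q1, □, L)  ⊢  00000[q1]0□ (head at position 5)
Head position after 7 steps: 5

Final answer: Position 5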